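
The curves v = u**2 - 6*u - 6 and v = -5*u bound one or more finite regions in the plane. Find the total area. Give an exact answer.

Set the curves equal: u**2 - 6*u - 6 = -5*u, so u**2 - u - 6 = 0, which factors as (u - 3)*(u + 2) = 0. The curves meet at u = -2, 3.
On [-2, 3], v = -5*u is on top; that piece has area ∫[-2,3] (-(u**2 - u - 6)) du = 125/6.

125/6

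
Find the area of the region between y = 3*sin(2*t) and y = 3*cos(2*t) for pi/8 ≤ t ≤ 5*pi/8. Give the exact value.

3*sqrt(2)

On [pi/8, 5*pi/8], (3*sin(2*t)) - (3*cos(2*t)) = 3*sin(2*t) - 3*cos(2*t) is ≥ 0 throughout, so the area is a single integral of |3*sin(2*t) - 3*cos(2*t)|.
∫[pi/8,5*pi/8] (3*sin(2*t) - 3*cos(2*t)) dt = 3*sqrt(2).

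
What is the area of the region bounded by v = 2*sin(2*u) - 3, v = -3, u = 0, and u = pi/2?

2

On [0, pi/2], (2*sin(2*u) - 3) - (-3) = 2*sin(2*u) is ≥ 0 throughout, so the area is a single integral of |2*sin(2*u)|.
∫[0,pi/2] (2*sin(2*u)) du = 2.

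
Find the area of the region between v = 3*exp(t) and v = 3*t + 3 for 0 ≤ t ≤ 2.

On [0, 2], (3*exp(t)) - (3*t + 3) = -3*t + 3*exp(t) - 3 is ≥ 0 throughout, so the area is a single integral of |-3*t + 3*exp(t) - 3|.
∫[0,2] (-3*t + 3*exp(t) - 3) dt = -15 + 3*exp(2).

-15 + 3*exp(2)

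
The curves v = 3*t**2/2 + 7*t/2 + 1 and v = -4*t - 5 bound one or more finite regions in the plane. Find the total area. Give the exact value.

Set the curves equal: 3*t**2/2 + 7*t/2 + 1 = -4*t - 5, so 3*t**2/2 + 15*t/2 + 6 = 0, which factors as 3*(t + 1)*(t + 4)/2 = 0. The curves meet at t = -4, -1.
On [-4, -1], v = -4*t - 5 is on top; that piece has area ∫[-4,-1] (-(3*t**2/2 + 15*t/2 + 6)) dt = 27/4.

27/4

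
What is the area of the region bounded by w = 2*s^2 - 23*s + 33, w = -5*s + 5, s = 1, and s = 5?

The difference (2*s^2 - 23*s + 33) - (-5*s + 5) = 2*s^2 - 18*s + 28 changes sign at s = 2 inside [1, 5], so split the integral there.
∫[1,2] (2*s^2 - 18*s + 28) ds = 17/3.
∫[2,5] (2*s^2 - 18*s + 28) ds = -27; the area of that piece is 27.
Total area = 17/3 + 27 = 98/3.

98/3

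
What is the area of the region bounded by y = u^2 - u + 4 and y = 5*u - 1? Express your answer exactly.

Set the curves equal: u^2 - u + 4 = 5*u - 1, so u^2 - 6*u + 5 = 0, which factors as (u - 5)*(u - 1) = 0. The curves meet at u = 1, 5.
On [1, 5], y = 5*u - 1 is on top; that piece has area ∫[1,5] (-(u^2 - 6*u + 5)) du = 32/3.

32/3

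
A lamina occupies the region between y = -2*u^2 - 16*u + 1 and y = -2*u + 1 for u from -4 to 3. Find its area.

The difference (-2*u^2 - 16*u + 1) - (-2*u + 1) = -2*u^2 - 14*u changes sign at u = 0 inside [-4, 3], so split the integral there.
∫[-4,0] (-2*u^2 - 14*u) du = 208/3.
∫[0,3] (-2*u^2 - 14*u) du = -81; the area of that piece is 81.
Total area = 208/3 + 81 = 451/3.

451/3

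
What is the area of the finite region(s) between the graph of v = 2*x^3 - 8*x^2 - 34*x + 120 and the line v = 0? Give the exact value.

The curve meets the x-axis where 2*x^3 - 8*x^2 - 34*x + 120 = 0, i.e. 2*(x - 5)*(x - 3)*(x + 4) = 0, at x = -4, 3, 5.
On [-4, 3] the curve lies above the axis; ∫[-4,3] (2*x^3 - 8*x^2 - 34*x + 120) dx = 3773/6, giving area 3773/6.
On [3, 5] the curve lies below the axis; ∫[3,5] (2*x^3 - 8*x^2 - 34*x + 120) dx = -64/3, giving area 64/3.
Total area = 3773/6 + 64/3 = 3901/6.

3901/6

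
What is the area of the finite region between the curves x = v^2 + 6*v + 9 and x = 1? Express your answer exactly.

Both boundary curves give x as a function of v, so integrate with respect to v. Setting them equal: v^2 + 6*v + 8 = 0, i.e. (v + 2)*(v + 4) = 0, so they meet at v = -4, -2.
For v in [-4, -2], x = v^2 + 6*v + 9 is on the left; area = ∫[-4,-2] (-(v^2 + 6*v + 8)) dv = 4/3.

4/3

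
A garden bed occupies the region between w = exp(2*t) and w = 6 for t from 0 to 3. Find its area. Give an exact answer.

The difference (exp(2*t)) - (6) = exp(2*t) - 6 changes sign at t = log(6)/2 inside [0, 3], so split the integral there.
∫[0,log(6)/2] (exp(2*t) - 6) dt = 5/2 - log(216); the area of that piece is -5/2 + log(216).
∫[log(6)/2,3] (exp(2*t) - 6) dt = -21 + 3*log(6) + exp(6)/2.
Total area = (-5/2 + log(216)) + (-21 + 3*log(6) + exp(6)/2) = -47/2 + 6*log(6) + exp(6)/2.

-47/2 + 6*log(6) + exp(6)/2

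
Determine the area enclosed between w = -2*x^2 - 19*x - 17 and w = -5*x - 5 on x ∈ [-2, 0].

10

The difference (-2*x^2 - 19*x - 17) - (-5*x - 5) = -2*x^2 - 14*x - 12 changes sign at x = -1 inside [-2, 0], so split the integral there.
∫[-2,-1] (-2*x^2 - 14*x - 12) dx = 13/3.
∫[-1,0] (-2*x^2 - 14*x - 12) dx = -17/3; the area of that piece is 17/3.
Total area = 13/3 + 17/3 = 10.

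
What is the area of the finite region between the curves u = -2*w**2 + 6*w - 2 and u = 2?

1/3

Both boundary curves give u as a function of w, so integrate with respect to w. Setting them equal: -2*w**2 + 6*w - 4 = 0, i.e. -2*(w - 2)*(w - 1) = 0, so they meet at w = 1, 2.
For w in [1, 2], u = -2*w**2 + 6*w - 2 is on the right; area = ∫[1,2] (-2*w**2 + 6*w - 4) dw = 1/3.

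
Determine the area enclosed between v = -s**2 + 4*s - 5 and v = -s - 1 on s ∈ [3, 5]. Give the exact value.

3

The difference (-s**2 + 4*s - 5) - (-s - 1) = -s**2 + 5*s - 4 changes sign at s = 4 inside [3, 5], so split the integral there.
∫[3,4] (-s**2 + 5*s - 4) ds = 7/6.
∫[4,5] (-s**2 + 5*s - 4) ds = -11/6; the area of that piece is 11/6.
Total area = 7/6 + 11/6 = 3.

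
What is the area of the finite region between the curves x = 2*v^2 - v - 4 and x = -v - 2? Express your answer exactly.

Both boundary curves give x as a function of v, so integrate with respect to v. Setting them equal: 2*v^2 - 2 = 0, i.e. 2*(v - 1)*(v + 1) = 0, so they meet at v = -1, 1.
For v in [-1, 1], x = 2*v^2 - v - 4 is on the left; area = ∫[-1,1] (-(2*v^2 - 2)) dv = 8/3.

8/3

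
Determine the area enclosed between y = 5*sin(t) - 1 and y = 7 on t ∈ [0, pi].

On [0, pi], (5*sin(t) - 1) - (7) = 5*sin(t) - 8 is ≤ 0 throughout, so the area is a single integral of |5*sin(t) - 8|.
∫[0,pi] (5*sin(t) - 8) dt = 10 - 8*pi; the area of that piece is -10 + 8*pi.

-10 + 8*pi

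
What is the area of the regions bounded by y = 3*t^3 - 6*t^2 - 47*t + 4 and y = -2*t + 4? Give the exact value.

863/2

Set the curves equal: 3*t^3 - 6*t^2 - 47*t + 4 = -2*t + 4, so 3*t^3 - 6*t^2 - 45*t = 0, which factors as 3*t*(t - 5)*(t + 3) = 0. The curves meet at t = -3, 0, 5.
On [-3, 0], y = 3*t^3 - 6*t^2 - 47*t + 4 is on top; that piece has area ∫[-3,0] (3*t^3 - 6*t^2 - 45*t) dt = 351/4.
On [0, 5], y = -2*t + 4 is on top; that piece has area ∫[0,5] (-(3*t^3 - 6*t^2 - 45*t)) dt = 1375/4.
Total enclosed area = 351/4 + 1375/4 = 863/2.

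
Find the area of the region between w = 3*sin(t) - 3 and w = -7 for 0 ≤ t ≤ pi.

6 + 4*pi

On [0, pi], (3*sin(t) - 3) - (-7) = 3*sin(t) + 4 is ≥ 0 throughout, so the area is a single integral of |3*sin(t) + 4|.
∫[0,pi] (3*sin(t) + 4) dt = 6 + 4*pi.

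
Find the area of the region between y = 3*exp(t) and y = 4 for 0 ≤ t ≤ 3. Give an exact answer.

-17 - 8*log(3) + 16*log(2) + 3*exp(3)

The difference (3*exp(t)) - (4) = 3*exp(t) - 4 changes sign at t = log(4/3) inside [0, 3], so split the integral there.
∫[0,log(4/3)] (3*exp(t) - 4) dt = log(81/256) + 1; the area of that piece is -1 + log(256/81).
∫[log(4/3),3] (3*exp(t) - 4) dt = -16 - 4*log(3) + 8*log(2) + 3*exp(3).
Total area = (-1 + log(256/81)) + (-16 - 4*log(3) + 8*log(2) + 3*exp(3)) = -17 - 8*log(3) + 16*log(2) + 3*exp(3).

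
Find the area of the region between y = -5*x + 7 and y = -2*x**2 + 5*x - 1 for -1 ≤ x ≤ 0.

On [-1, 0], (-5*x + 7) - (-2*x**2 + 5*x - 1) = 2*x**2 - 10*x + 8 is ≥ 0 throughout, so the area is a single integral of |2*x**2 - 10*x + 8|.
∫[-1,0] (2*x**2 - 10*x + 8) dx = 41/3.

41/3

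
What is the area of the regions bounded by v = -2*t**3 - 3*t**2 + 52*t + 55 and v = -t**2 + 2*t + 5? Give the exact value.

2024/3

Set the curves equal: -2*t**3 - 3*t**2 + 52*t + 55 = -t**2 + 2*t + 5, so -2*t**3 - 2*t**2 + 50*t + 50 = 0, which factors as -2*(t - 5)*(t + 1)*(t + 5) = 0. The curves meet at t = -5, -1, 5.
On [-5, -1], v = -t**2 + 2*t + 5 is on top; that piece has area ∫[-5,-1] (-(-2*t**3 - 2*t**2 + 50*t + 50)) dt = 512/3.
On [-1, 5], v = -2*t**3 - 3*t**2 + 52*t + 55 is on top; that piece has area ∫[-1,5] (-2*t**3 - 2*t**2 + 50*t + 50) dt = 504.
Total enclosed area = 512/3 + 504 = 2024/3.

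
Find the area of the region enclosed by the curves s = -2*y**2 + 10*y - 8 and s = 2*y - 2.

8/3

Both boundary curves give s as a function of y, so integrate with respect to y. Setting them equal: -2*y**2 + 8*y - 6 = 0, i.e. -2*(y - 3)*(y - 1) = 0, so they meet at y = 1, 3.
For y in [1, 3], s = -2*y**2 + 10*y - 8 is on the right; area = ∫[1,3] (-2*y**2 + 8*y - 6) dy = 8/3.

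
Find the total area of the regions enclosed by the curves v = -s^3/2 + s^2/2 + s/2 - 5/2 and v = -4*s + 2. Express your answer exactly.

Set the curves equal: -s^3/2 + s^2/2 + s/2 - 5/2 = -4*s + 2, so -s^3/2 + s^2/2 + 9*s/2 - 9/2 = 0, which factors as -(s - 3)*(s - 1)*(s + 3)/2 = 0. The curves meet at s = -3, 1, 3.
On [-3, 1], v = -4*s + 2 is on top; that piece has area ∫[-3,1] (-(-s^3/2 + s^2/2 + 9*s/2 - 9/2)) ds = 64/3.
On [1, 3], v = -s^3/2 + s^2/2 + s/2 - 5/2 is on top; that piece has area ∫[1,3] (-s^3/2 + s^2/2 + 9*s/2 - 9/2) ds = 10/3.
Total enclosed area = 64/3 + 10/3 = 74/3.

74/3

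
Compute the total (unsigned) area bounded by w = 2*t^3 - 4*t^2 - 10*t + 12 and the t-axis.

The curve meets the t-axis where 2*t^3 - 4*t^2 - 10*t + 12 = 0, i.e. 2*(t - 3)*(t - 1)*(t + 2) = 0, at t = -2, 1, 3.
On [-2, 1] the curve lies above the axis; ∫[-2,1] (2*t^3 - 4*t^2 - 10*t + 12) dt = 63/2, giving area 63/2.
On [1, 3] the curve lies below the axis; ∫[1,3] (2*t^3 - 4*t^2 - 10*t + 12) dt = -32/3, giving area 32/3.
Total area = 63/2 + 32/3 = 253/6.

253/6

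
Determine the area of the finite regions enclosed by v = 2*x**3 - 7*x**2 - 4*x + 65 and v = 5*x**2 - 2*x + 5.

407/2

Set the curves equal: 2*x**3 - 7*x**2 - 4*x + 65 = 5*x**2 - 2*x + 5, so 2*x**3 - 12*x**2 - 2*x + 60 = 0, which factors as 2*(x - 5)*(x - 3)*(x + 2) = 0. The curves meet at x = -2, 3, 5.
On [-2, 3], v = 2*x**3 - 7*x**2 - 4*x + 65 is on top; that piece has area ∫[-2,3] (2*x**3 - 12*x**2 - 2*x + 60) dx = 375/2.
On [3, 5], v = 5*x**2 - 2*x + 5 is on top; that piece has area ∫[3,5] (-(2*x**3 - 12*x**2 - 2*x + 60)) dx = 16.
Total enclosed area = 375/2 + 16 = 407/2.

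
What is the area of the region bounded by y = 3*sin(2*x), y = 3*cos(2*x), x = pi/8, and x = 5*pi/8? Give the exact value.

On [pi/8, 5*pi/8], (3*sin(2*x)) - (3*cos(2*x)) = 3*sin(2*x) - 3*cos(2*x) is ≥ 0 throughout, so the area is a single integral of |3*sin(2*x) - 3*cos(2*x)|.
∫[pi/8,5*pi/8] (3*sin(2*x) - 3*cos(2*x)) dx = 3*sqrt(2).

3*sqrt(2)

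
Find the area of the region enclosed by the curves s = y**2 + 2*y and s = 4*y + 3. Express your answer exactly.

Both boundary curves give s as a function of y, so integrate with respect to y. Setting them equal: y**2 - 2*y - 3 = 0, i.e. (y - 3)*(y + 1) = 0, so they meet at y = -1, 3.
For y in [-1, 3], s = y**2 + 2*y is on the left; area = ∫[-1,3] (-(y**2 - 2*y - 3)) dy = 32/3.

32/3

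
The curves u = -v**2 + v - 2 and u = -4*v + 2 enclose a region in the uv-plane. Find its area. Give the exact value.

9/2

Both boundary curves give u as a function of v, so integrate with respect to v. Setting them equal: -v**2 + 5*v - 4 = 0, i.e. -(v - 4)*(v - 1) = 0, so they meet at v = 1, 4.
For v in [1, 4], u = -v**2 + v - 2 is on the right; area = ∫[1,4] (-v**2 + 5*v - 4) dv = 9/2.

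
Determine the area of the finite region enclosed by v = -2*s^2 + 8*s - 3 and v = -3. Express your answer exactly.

64/3

Set the curves equal: -2*s^2 + 8*s - 3 = -3, so -2*s^2 + 8*s = 0, which factors as -2*s*(s - 4) = 0. The curves meet at s = 0, 4.
On [0, 4], v = -2*s^2 + 8*s - 3 is on top; that piece has area ∫[0,4] (-2*s^2 + 8*s) ds = 64/3.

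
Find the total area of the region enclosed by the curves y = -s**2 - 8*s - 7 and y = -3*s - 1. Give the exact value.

1/6

Set the curves equal: -s**2 - 8*s - 7 = -3*s - 1, so -s**2 - 5*s - 6 = 0, which factors as -(s + 2)*(s + 3) = 0. The curves meet at s = -3, -2.
On [-3, -2], y = -s**2 - 8*s - 7 is on top; that piece has area ∫[-3,-2] (-s**2 - 5*s - 6) ds = 1/6.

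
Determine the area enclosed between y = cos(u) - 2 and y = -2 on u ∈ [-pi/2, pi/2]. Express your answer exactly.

2

On [-pi/2, pi/2], (cos(u) - 2) - (-2) = cos(u) is ≥ 0 throughout, so the area is a single integral of |cos(u)|.
∫[-pi/2,pi/2] (cos(u)) du = 2.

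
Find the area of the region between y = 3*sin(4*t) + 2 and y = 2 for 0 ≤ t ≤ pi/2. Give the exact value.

3

The difference (3*sin(4*t) + 2) - (2) = 3*sin(4*t) changes sign at t = pi/4 inside [0, pi/2], so split the integral there.
∫[0,pi/4] (3*sin(4*t)) dt = 3/2.
∫[pi/4,pi/2] (3*sin(4*t)) dt = -3/2; the area of that piece is 3/2.
Total area = 3/2 + 3/2 = 3.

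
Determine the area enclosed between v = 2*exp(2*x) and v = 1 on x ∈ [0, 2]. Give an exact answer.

-3 + exp(4)

On [0, 2], (2*exp(2*x)) - (1) = 2*exp(2*x) - 1 is ≥ 0 throughout, so the area is a single integral of |2*exp(2*x) - 1|.
∫[0,2] (2*exp(2*x) - 1) dx = -3 + exp(4).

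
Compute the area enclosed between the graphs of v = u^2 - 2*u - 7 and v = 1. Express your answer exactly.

Set the curves equal: u^2 - 2*u - 7 = 1, so u^2 - 2*u - 8 = 0, which factors as (u - 4)*(u + 2) = 0. The curves meet at u = -2, 4.
On [-2, 4], v = 1 is on top; that piece has area ∫[-2,4] (-(u^2 - 2*u - 8)) du = 36.

36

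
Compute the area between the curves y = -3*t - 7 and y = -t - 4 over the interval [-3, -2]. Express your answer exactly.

2

On [-3, -2], (-3*t - 7) - (-t - 4) = -2*t - 3 is ≥ 0 throughout, so the area is a single integral of |-2*t - 3|.
∫[-3,-2] (-2*t - 3) dt = 2.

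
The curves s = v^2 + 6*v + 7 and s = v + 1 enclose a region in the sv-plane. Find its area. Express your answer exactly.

Both boundary curves give s as a function of v, so integrate with respect to v. Setting them equal: v^2 + 5*v + 6 = 0, i.e. (v + 2)*(v + 3) = 0, so they meet at v = -3, -2.
For v in [-3, -2], s = v^2 + 6*v + 7 is on the left; area = ∫[-3,-2] (-(v^2 + 5*v + 6)) dv = 1/6.

1/6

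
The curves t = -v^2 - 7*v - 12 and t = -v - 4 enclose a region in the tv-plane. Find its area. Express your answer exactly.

Both boundary curves give t as a function of v, so integrate with respect to v. Setting them equal: -v^2 - 6*v - 8 = 0, i.e. -(v + 2)*(v + 4) = 0, so they meet at v = -4, -2.
For v in [-4, -2], t = -v^2 - 7*v - 12 is on the right; area = ∫[-4,-2] (-v^2 - 6*v - 8) dv = 4/3.

4/3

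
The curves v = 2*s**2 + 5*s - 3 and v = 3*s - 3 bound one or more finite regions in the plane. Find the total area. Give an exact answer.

1/3

Set the curves equal: 2*s**2 + 5*s - 3 = 3*s - 3, so 2*s**2 + 2*s = 0, which factors as 2*s*(s + 1) = 0. The curves meet at s = -1, 0.
On [-1, 0], v = 3*s - 3 is on top; that piece has area ∫[-1,0] (-(2*s**2 + 2*s)) ds = 1/3.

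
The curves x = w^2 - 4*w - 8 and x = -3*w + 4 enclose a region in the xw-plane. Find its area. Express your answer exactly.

343/6

Both boundary curves give x as a function of w, so integrate with respect to w. Setting them equal: w^2 - w - 12 = 0, i.e. (w - 4)*(w + 3) = 0, so they meet at w = -3, 4.
For w in [-3, 4], x = w^2 - 4*w - 8 is on the left; area = ∫[-3,4] (-(w^2 - w - 12)) dw = 343/6.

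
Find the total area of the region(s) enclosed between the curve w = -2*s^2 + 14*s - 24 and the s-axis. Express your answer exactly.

1/3

The curve meets the s-axis where -2*s^2 + 14*s - 24 = 0, i.e. -2*(s - 4)*(s - 3) = 0, at s = 3, 4.
On [3, 4] the curve lies above the axis; ∫[3,4] (-2*s^2 + 14*s - 24) ds = 1/3, giving area 1/3.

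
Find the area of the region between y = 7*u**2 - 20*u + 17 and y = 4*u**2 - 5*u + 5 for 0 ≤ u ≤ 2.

9

The difference (7*u**2 - 20*u + 17) - (4*u**2 - 5*u + 5) = 3*u**2 - 15*u + 12 changes sign at u = 1 inside [0, 2], so split the integral there.
∫[0,1] (3*u**2 - 15*u + 12) du = 11/2.
∫[1,2] (3*u**2 - 15*u + 12) du = -7/2; the area of that piece is 7/2.
Total area = 11/2 + 7/2 = 9.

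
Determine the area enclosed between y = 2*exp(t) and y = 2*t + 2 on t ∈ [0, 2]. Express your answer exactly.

-10 + 2*exp(2)

On [0, 2], (2*exp(t)) - (2*t + 2) = -2*t + 2*exp(t) - 2 is ≥ 0 throughout, so the area is a single integral of |-2*t + 2*exp(t) - 2|.
∫[0,2] (-2*t + 2*exp(t) - 2) dt = -10 + 2*exp(2).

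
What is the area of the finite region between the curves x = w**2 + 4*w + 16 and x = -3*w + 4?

Both boundary curves give x as a function of w, so integrate with respect to w. Setting them equal: w**2 + 7*w + 12 = 0, i.e. (w + 3)*(w + 4) = 0, so they meet at w = -4, -3.
For w in [-4, -3], x = w**2 + 4*w + 16 is on the left; area = ∫[-4,-3] (-(w**2 + 7*w + 12)) dw = 1/6.

1/6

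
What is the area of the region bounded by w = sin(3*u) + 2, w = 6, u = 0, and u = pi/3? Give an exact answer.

-2/3 + 4*pi/3

On [0, pi/3], (sin(3*u) + 2) - (6) = sin(3*u) - 4 is ≤ 0 throughout, so the area is a single integral of |sin(3*u) - 4|.
∫[0,pi/3] (sin(3*u) - 4) du = 2/3 - 4*pi/3; the area of that piece is -2/3 + 4*pi/3.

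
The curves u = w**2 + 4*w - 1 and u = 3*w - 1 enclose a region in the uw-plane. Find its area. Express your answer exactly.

1/6

Both boundary curves give u as a function of w, so integrate with respect to w. Setting them equal: w**2 + w = 0, i.e. w*(w + 1) = 0, so they meet at w = -1, 0.
For w in [-1, 0], u = w**2 + 4*w - 1 is on the left; area = ∫[-1,0] (-(w**2 + w)) dw = 1/6.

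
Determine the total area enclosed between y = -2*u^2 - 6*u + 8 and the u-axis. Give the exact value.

The curve meets the u-axis where -2*u^2 - 6*u + 8 = 0, i.e. -2*(u - 1)*(u + 4) = 0, at u = -4, 1.
On [-4, 1] the curve lies above the axis; ∫[-4,1] (-2*u^2 - 6*u + 8) du = 125/3, giving area 125/3.

125/3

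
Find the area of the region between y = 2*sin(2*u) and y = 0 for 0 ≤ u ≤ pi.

The difference (2*sin(2*u)) - (0) = 2*sin(2*u) changes sign at u = pi/2 inside [0, pi], so split the integral there.
∫[0,pi/2] (2*sin(2*u)) du = 2.
∫[pi/2,pi] (2*sin(2*u)) du = -2; the area of that piece is 2.
Total area = 2 + 2 = 4.

4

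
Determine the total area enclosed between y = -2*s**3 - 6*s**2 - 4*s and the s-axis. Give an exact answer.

1

The curve meets the s-axis where -2*s**3 - 6*s**2 - 4*s = 0, i.e. -2*s*(s + 1)*(s + 2) = 0, at s = -2, -1, 0.
On [-2, -1] the curve lies below the axis; ∫[-2,-1] (-2*s**3 - 6*s**2 - 4*s) ds = -1/2, giving area 1/2.
On [-1, 0] the curve lies above the axis; ∫[-1,0] (-2*s**3 - 6*s**2 - 4*s) ds = 1/2, giving area 1/2.
Total area = 1/2 + 1/2 = 1.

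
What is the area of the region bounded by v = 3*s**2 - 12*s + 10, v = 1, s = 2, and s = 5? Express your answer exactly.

22

The difference (3*s**2 - 12*s + 10) - (1) = 3*s**2 - 12*s + 9 changes sign at s = 3 inside [2, 5], so split the integral there.
∫[2,3] (3*s**2 - 12*s + 9) ds = -2; the area of that piece is 2.
∫[3,5] (3*s**2 - 12*s + 9) ds = 20.
Total area = 2 + 20 = 22.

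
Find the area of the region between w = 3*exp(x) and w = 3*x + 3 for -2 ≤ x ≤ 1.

-9/2 - 3*exp(-2) + 3*exp(1)

On [-2, 1], (3*exp(x)) - (3*x + 3) = -3*x + 3*exp(x) - 3 is ≥ 0 throughout, so the area is a single integral of |-3*x + 3*exp(x) - 3|.
∫[-2,1] (-3*x + 3*exp(x) - 3) dx = -9/2 - 3*exp(-2) + 3*exp(1).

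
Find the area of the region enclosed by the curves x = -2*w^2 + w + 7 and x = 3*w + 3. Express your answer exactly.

9

Both boundary curves give x as a function of w, so integrate with respect to w. Setting them equal: -2*w^2 - 2*w + 4 = 0, i.e. -2*(w - 1)*(w + 2) = 0, so they meet at w = -2, 1.
For w in [-2, 1], x = -2*w^2 + w + 7 is on the right; area = ∫[-2,1] (-2*w^2 - 2*w + 4) dw = 9.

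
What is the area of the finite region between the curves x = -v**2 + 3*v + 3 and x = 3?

Both boundary curves give x as a function of v, so integrate with respect to v. Setting them equal: -v**2 + 3*v = 0, i.e. -v*(v - 3) = 0, so they meet at v = 0, 3.
For v in [0, 3], x = -v**2 + 3*v + 3 is on the right; area = ∫[0,3] (-v**2 + 3*v) dv = 9/2.

9/2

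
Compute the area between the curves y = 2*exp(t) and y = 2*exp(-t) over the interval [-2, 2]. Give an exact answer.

The difference (2*exp(t)) - (2*exp(-t)) = 2*exp(t) - 2*exp(-t) changes sign at t = 0 inside [-2, 2], so split the integral there.
∫[-2,0] (2*exp(t) - 2*exp(-t)) dt = -2*exp(2) - 2*exp(-2) + 4; the area of that piece is -4 + 2*exp(-2) + 2*exp(2).
∫[0,2] (2*exp(t) - 2*exp(-t)) dt = -4 + 2*exp(-2) + 2*exp(2).
Total area = (-4 + 2*exp(-2) + 2*exp(2)) + (-4 + 2*exp(-2) + 2*exp(2)) = -8 + 4*exp(-2) + 4*exp(2).

-8 + 4*exp(-2) + 4*exp(2)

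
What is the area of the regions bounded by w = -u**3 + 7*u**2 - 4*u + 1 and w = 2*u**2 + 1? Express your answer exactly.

Set the curves equal: -u**3 + 7*u**2 - 4*u + 1 = 2*u**2 + 1, so -u**3 + 5*u**2 - 4*u = 0, which factors as -u*(u - 4)*(u - 1) = 0. The curves meet at u = 0, 1, 4.
On [0, 1], w = 2*u**2 + 1 is on top; that piece has area ∫[0,1] (-(-u**3 + 5*u**2 - 4*u)) du = 7/12.
On [1, 4], w = -u**3 + 7*u**2 - 4*u + 1 is on top; that piece has area ∫[1,4] (-u**3 + 5*u**2 - 4*u) du = 45/4.
Total enclosed area = 7/12 + 45/4 = 71/6.

71/6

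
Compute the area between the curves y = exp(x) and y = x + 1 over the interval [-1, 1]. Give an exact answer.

-2 - exp(-1) + exp(1)

On [-1, 1], (exp(x)) - (x + 1) = -x + exp(x) - 1 is ≥ 0 throughout, so the area is a single integral of |-x + exp(x) - 1|.
∫[-1,1] (-x + exp(x) - 1) dx = -2 - exp(-1) + exp(1).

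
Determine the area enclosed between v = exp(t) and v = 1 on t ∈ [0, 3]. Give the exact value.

-4 + exp(3)

On [0, 3], (exp(t)) - (1) = exp(t) - 1 is ≥ 0 throughout, so the area is a single integral of |exp(t) - 1|.
∫[0,3] (exp(t) - 1) dt = -4 + exp(3).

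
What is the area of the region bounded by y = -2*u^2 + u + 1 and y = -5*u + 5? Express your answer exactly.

1/3

Set the curves equal: -2*u^2 + u + 1 = -5*u + 5, so -2*u^2 + 6*u - 4 = 0, which factors as -2*(u - 2)*(u - 1) = 0. The curves meet at u = 1, 2.
On [1, 2], y = -2*u^2 + u + 1 is on top; that piece has area ∫[1,2] (-2*u^2 + 6*u - 4) du = 1/3.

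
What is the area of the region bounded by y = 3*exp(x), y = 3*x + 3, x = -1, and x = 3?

On [-1, 3], (3*exp(x)) - (3*x + 3) = -3*x + 3*exp(x) - 3 is ≥ 0 throughout, so the area is a single integral of |-3*x + 3*exp(x) - 3|.
∫[-1,3] (-3*x + 3*exp(x) - 3) dx = -24 - 3*exp(-1) + 3*exp(3).

-24 - 3*exp(-1) + 3*exp(3)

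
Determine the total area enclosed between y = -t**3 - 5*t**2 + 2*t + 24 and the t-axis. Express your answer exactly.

The curve meets the t-axis where -t**3 - 5*t**2 + 2*t + 24 = 0, i.e. -(t - 2)*(t + 3)*(t + 4) = 0, at t = -4, -3, 2.
On [-4, -3] the curve lies below the axis; ∫[-4,-3] (-t**3 - 5*t**2 + 2*t + 24) dt = -11/12, giving area 11/12.
On [-3, 2] the curve lies above the axis; ∫[-3,2] (-t**3 - 5*t**2 + 2*t + 24) dt = 875/12, giving area 875/12.
Total area = 11/12 + 875/12 = 443/6.

443/6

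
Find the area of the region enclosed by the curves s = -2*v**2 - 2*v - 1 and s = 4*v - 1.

9

Both boundary curves give s as a function of v, so integrate with respect to v. Setting them equal: -2*v**2 - 6*v = 0, i.e. -2*v*(v + 3) = 0, so they meet at v = -3, 0.
For v in [-3, 0], s = -2*v**2 - 2*v - 1 is on the right; area = ∫[-3,0] (-2*v**2 - 6*v) dv = 9.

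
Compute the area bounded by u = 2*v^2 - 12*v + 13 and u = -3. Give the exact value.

8/3

Both boundary curves give u as a function of v, so integrate with respect to v. Setting them equal: 2*v^2 - 12*v + 16 = 0, i.e. 2*(v - 4)*(v - 2) = 0, so they meet at v = 2, 4.
For v in [2, 4], u = 2*v^2 - 12*v + 13 is on the left; area = ∫[2,4] (-(2*v^2 - 12*v + 16)) dv = 8/3.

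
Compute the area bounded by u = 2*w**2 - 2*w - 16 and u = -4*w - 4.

125/3

Both boundary curves give u as a function of w, so integrate with respect to w. Setting them equal: 2*w**2 + 2*w - 12 = 0, i.e. 2*(w - 2)*(w + 3) = 0, so they meet at w = -3, 2.
For w in [-3, 2], u = 2*w**2 - 2*w - 16 is on the left; area = ∫[-3,2] (-(2*w**2 + 2*w - 12)) dw = 125/3.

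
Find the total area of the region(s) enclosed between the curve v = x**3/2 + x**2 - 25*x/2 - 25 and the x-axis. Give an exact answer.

The curve meets the x-axis where x**3/2 + x**2 - 25*x/2 - 25 = 0, i.e. (x - 5)*(x + 2)*(x + 5)/2 = 0, at x = -5, -2, 5.
On [-5, -2] the curve lies above the axis; ∫[-5,-2] (x**3/2 + x**2 - 25*x/2 - 25) dx = 153/8, giving area 153/8.
On [-2, 5] the curve lies below the axis; ∫[-2,5] (x**3/2 + x**2 - 25*x/2 - 25) dx = -4459/24, giving area 4459/24.
Total area = 153/8 + 4459/24 = 2459/12.

2459/12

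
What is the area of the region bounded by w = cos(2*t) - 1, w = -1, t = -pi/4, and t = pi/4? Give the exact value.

On [-pi/4, pi/4], (cos(2*t) - 1) - (-1) = cos(2*t) is ≥ 0 throughout, so the area is a single integral of |cos(2*t)|.
∫[-pi/4,pi/4] (cos(2*t)) dt = 1.

1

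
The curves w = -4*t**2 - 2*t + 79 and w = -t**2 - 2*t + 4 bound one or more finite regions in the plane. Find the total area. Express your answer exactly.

Set the curves equal: -4*t**2 - 2*t + 79 = -t**2 - 2*t + 4, so -3*t**2 + 75 = 0, which factors as -3*(t - 5)*(t + 5) = 0. The curves meet at t = -5, 5.
On [-5, 5], w = -4*t**2 - 2*t + 79 is on top; that piece has area ∫[-5,5] (-3*t**2 + 75) dt = 500.

500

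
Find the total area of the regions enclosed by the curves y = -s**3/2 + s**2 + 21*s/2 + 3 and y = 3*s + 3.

Set the curves equal: -s**3/2 + s**2 + 21*s/2 + 3 = 3*s + 3, so -s**3/2 + s**2 + 15*s/2 = 0, which factors as -s*(s - 5)*(s + 3)/2 = 0. The curves meet at s = -3, 0, 5.
On [-3, 0], y = 3*s + 3 is on top; that piece has area ∫[-3,0] (-(-s**3/2 + s**2 + 15*s/2)) ds = 117/8.
On [0, 5], y = -s**3/2 + s**2 + 21*s/2 + 3 is on top; that piece has area ∫[0,5] (-s**3/2 + s**2 + 15*s/2) ds = 1375/24.
Total enclosed area = 117/8 + 1375/24 = 863/12.

863/12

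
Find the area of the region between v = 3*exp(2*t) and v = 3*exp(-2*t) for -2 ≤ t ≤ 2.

-6 + 3*exp(-4) + 3*exp(4)

The difference (3*exp(2*t)) - (3*exp(-2*t)) = 3*exp(2*t) - 3*exp(-2*t) changes sign at t = 0 inside [-2, 2], so split the integral there.
∫[-2,0] (3*exp(2*t) - 3*exp(-2*t)) dt = -3*exp(4)/2 - 3*exp(-4)/2 + 3; the area of that piece is -3 + 3*exp(-4)/2 + 3*exp(4)/2.
∫[0,2] (3*exp(2*t) - 3*exp(-2*t)) dt = -3 + 3*exp(-4)/2 + 3*exp(4)/2.
Total area = (-3 + 3*exp(-4)/2 + 3*exp(4)/2) + (-3 + 3*exp(-4)/2 + 3*exp(4)/2) = -6 + 3*exp(-4) + 3*exp(4).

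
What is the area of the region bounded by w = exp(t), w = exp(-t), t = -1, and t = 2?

-4 + exp(-2) + exp(-1) + exp(1) + exp(2)

The difference (exp(t)) - (exp(-t)) = exp(t) - exp(-t) changes sign at t = 0 inside [-1, 2], so split the integral there.
∫[-1,0] (exp(t) - exp(-t)) dt = -exp(1) - exp(-1) + 2; the area of that piece is -2 + exp(-1) + exp(1).
∫[0,2] (exp(t) - exp(-t)) dt = -2 + exp(-2) + exp(2).
Total area = (-2 + exp(-1) + exp(1)) + (-2 + exp(-2) + exp(2)) = -4 + exp(-2) + exp(-1) + exp(1) + exp(2).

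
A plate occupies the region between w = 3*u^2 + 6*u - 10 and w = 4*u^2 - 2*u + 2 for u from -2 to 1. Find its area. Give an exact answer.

On [-2, 1], (3*u^2 + 6*u - 10) - (4*u^2 - 2*u + 2) = -u^2 + 8*u - 12 is ≤ 0 throughout, so the area is a single integral of |-u^2 + 8*u - 12|.
∫[-2,1] (-u^2 + 8*u - 12) du = -51; the area of that piece is 51.

51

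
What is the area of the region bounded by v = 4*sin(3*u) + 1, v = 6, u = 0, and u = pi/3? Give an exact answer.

On [0, pi/3], (4*sin(3*u) + 1) - (6) = 4*sin(3*u) - 5 is ≤ 0 throughout, so the area is a single integral of |4*sin(3*u) - 5|.
∫[0,pi/3] (4*sin(3*u) - 5) du = 8/3 - 5*pi/3; the area of that piece is -8/3 + 5*pi/3.

-8/3 + 5*pi/3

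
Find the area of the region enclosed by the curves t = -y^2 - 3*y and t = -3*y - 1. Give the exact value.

4/3

Both boundary curves give t as a function of y, so integrate with respect to y. Setting them equal: -y^2 + 1 = 0, i.e. -(y - 1)*(y + 1) = 0, so they meet at y = -1, 1.
For y in [-1, 1], t = -y^2 - 3*y is on the right; area = ∫[-1,1] (-y^2 + 1) dy = 4/3.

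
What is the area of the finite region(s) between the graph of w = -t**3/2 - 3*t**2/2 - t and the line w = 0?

1/4

The curve meets the t-axis where -t**3/2 - 3*t**2/2 - t = 0, i.e. -t*(t + 1)*(t + 2)/2 = 0, at t = -2, -1, 0.
On [-2, -1] the curve lies below the axis; ∫[-2,-1] (-t**3/2 - 3*t**2/2 - t) dt = -1/8, giving area 1/8.
On [-1, 0] the curve lies above the axis; ∫[-1,0] (-t**3/2 - 3*t**2/2 - t) dt = 1/8, giving area 1/8.
Total area = 1/8 + 1/8 = 1/4.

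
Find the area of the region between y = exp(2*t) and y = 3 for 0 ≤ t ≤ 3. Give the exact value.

The difference (exp(2*t)) - (3) = exp(2*t) - 3 changes sign at t = log(3)/2 inside [0, 3], so split the integral there.
∫[0,log(3)/2] (exp(2*t) - 3) dt = 1 - 3*log(3)/2; the area of that piece is -1 + 3*log(3)/2.
∫[log(3)/2,3] (exp(2*t) - 3) dt = -21/2 + 3*log(3)/2 + exp(6)/2.
Total area = (-1 + 3*log(3)/2) + (-21/2 + 3*log(3)/2 + exp(6)/2) = -23/2 + 3*log(3) + exp(6)/2.

-23/2 + 3*log(3) + exp(6)/2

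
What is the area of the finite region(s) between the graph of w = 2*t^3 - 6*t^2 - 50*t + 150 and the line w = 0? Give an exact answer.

The curve meets the t-axis where 2*t^3 - 6*t^2 - 50*t + 150 = 0, i.e. 2*(t - 5)*(t - 3)*(t + 5) = 0, at t = -5, 3, 5.
On [-5, 3] the curve lies above the axis; ∫[-5,3] (2*t^3 - 6*t^2 - 50*t + 150) dt = 1024, giving area 1024.
On [3, 5] the curve lies below the axis; ∫[3,5] (2*t^3 - 6*t^2 - 50*t + 150) dt = -24, giving area 24.
Total area = 1024 + 24 = 1048.

1048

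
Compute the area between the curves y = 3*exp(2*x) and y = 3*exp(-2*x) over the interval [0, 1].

On [0, 1], (3*exp(2*x)) - (3*exp(-2*x)) = 3*exp(2*x) - 3*exp(-2*x) is ≥ 0 throughout, so the area is a single integral of |3*exp(2*x) - 3*exp(-2*x)|.
∫[0,1] (3*exp(2*x) - 3*exp(-2*x)) dx = -3 + 3*exp(-2)/2 + 3*exp(2)/2.

-3 + 3*exp(-2)/2 + 3*exp(2)/2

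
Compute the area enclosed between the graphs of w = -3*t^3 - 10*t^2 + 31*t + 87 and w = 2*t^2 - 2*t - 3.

Set the curves equal: -3*t^3 - 10*t^2 + 31*t + 87 = 2*t^2 - 2*t - 3, so -3*t^3 - 12*t^2 + 33*t + 90 = 0, which factors as -3*(t - 3)*(t + 2)*(t + 5) = 0. The curves meet at t = -5, -2, 3.
On [-5, -2], w = 2*t^2 - 2*t - 3 is on top; that piece has area ∫[-5,-2] (-(-3*t^3 - 12*t^2 + 33*t + 90)) dt = 351/4.
On [-2, 3], w = -3*t^3 - 10*t^2 + 31*t + 87 is on top; that piece has area ∫[-2,3] (-3*t^3 - 12*t^2 + 33*t + 90) dt = 1375/4.
Total enclosed area = 351/4 + 1375/4 = 863/2.

863/2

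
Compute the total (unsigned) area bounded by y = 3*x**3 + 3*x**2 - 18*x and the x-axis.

The curve meets the x-axis where 3*x**3 + 3*x**2 - 18*x = 0, i.e. 3*x*(x - 2)*(x + 3) = 0, at x = -3, 0, 2.
On [-3, 0] the curve lies above the axis; ∫[-3,0] (3*x**3 + 3*x**2 - 18*x) dx = 189/4, giving area 189/4.
On [0, 2] the curve lies below the axis; ∫[0,2] (3*x**3 + 3*x**2 - 18*x) dx = -16, giving area 16.
Total area = 189/4 + 16 = 253/4.

253/4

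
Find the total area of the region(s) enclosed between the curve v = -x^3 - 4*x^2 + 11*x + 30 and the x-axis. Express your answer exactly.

The curve meets the x-axis where -x^3 - 4*x^2 + 11*x + 30 = 0, i.e. -(x - 3)*(x + 2)*(x + 5) = 0, at x = -5, -2, 3.
On [-5, -2] the curve lies below the axis; ∫[-5,-2] (-x^3 - 4*x^2 + 11*x + 30) dx = -117/4, giving area 117/4.
On [-2, 3] the curve lies above the axis; ∫[-2,3] (-x^3 - 4*x^2 + 11*x + 30) dx = 1375/12, giving area 1375/12.
Total area = 117/4 + 1375/12 = 863/6.

863/6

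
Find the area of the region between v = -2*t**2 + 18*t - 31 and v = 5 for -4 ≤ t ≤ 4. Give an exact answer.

378

The difference (-2*t**2 + 18*t - 31) - (5) = -2*t**2 + 18*t - 36 changes sign at t = 3 inside [-4, 4], so split the integral there.
∫[-4,3] (-2*t**2 + 18*t - 36) dt = -1127/3; the area of that piece is 1127/3.
∫[3,4] (-2*t**2 + 18*t - 36) dt = 7/3.
Total area = 1127/3 + 7/3 = 378.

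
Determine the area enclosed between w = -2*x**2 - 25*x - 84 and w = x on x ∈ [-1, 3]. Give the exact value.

On [-1, 3], (-2*x**2 - 25*x - 84) - (x) = -2*x**2 - 26*x - 84 is ≤ 0 throughout, so the area is a single integral of |-2*x**2 - 26*x - 84|.
∫[-1,3] (-2*x**2 - 26*x - 84) dx = -1376/3; the area of that piece is 1376/3.

1376/3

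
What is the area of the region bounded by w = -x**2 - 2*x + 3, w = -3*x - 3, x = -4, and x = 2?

The difference (-x**2 - 2*x + 3) - (-3*x - 3) = -x**2 + x + 6 changes sign at x = -2 inside [-4, 2], so split the integral there.
∫[-4,-2] (-x**2 + x + 6) dx = -38/3; the area of that piece is 38/3.
∫[-2,2] (-x**2 + x + 6) dx = 56/3.
Total area = 38/3 + 56/3 = 94/3.

94/3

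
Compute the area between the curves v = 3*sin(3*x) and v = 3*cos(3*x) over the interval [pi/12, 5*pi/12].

2*sqrt(2)

On [pi/12, 5*pi/12], (3*sin(3*x)) - (3*cos(3*x)) = 3*sin(3*x) - 3*cos(3*x) is ≥ 0 throughout, so the area is a single integral of |3*sin(3*x) - 3*cos(3*x)|.
∫[pi/12,5*pi/12] (3*sin(3*x) - 3*cos(3*x)) dx = 2*sqrt(2).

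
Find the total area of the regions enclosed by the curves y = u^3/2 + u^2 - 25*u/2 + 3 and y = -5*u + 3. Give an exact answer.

863/12

Set the curves equal: u^3/2 + u^2 - 25*u/2 + 3 = -5*u + 3, so u^3/2 + u^2 - 15*u/2 = 0, which factors as u*(u - 3)*(u + 5)/2 = 0. The curves meet at u = -5, 0, 3.
On [-5, 0], y = u^3/2 + u^2 - 25*u/2 + 3 is on top; that piece has area ∫[-5,0] (u^3/2 + u^2 - 15*u/2) du = 1375/24.
On [0, 3], y = -5*u + 3 is on top; that piece has area ∫[0,3] (-(u^3/2 + u^2 - 15*u/2)) du = 117/8.
Total enclosed area = 1375/24 + 117/8 = 863/12.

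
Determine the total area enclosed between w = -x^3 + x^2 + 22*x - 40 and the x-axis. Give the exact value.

The curve meets the x-axis where -x^3 + x^2 + 22*x - 40 = 0, i.e. -(x - 4)*(x - 2)*(x + 5) = 0, at x = -5, 2, 4.
On [-5, 2] the curve lies below the axis; ∫[-5,2] (-x^3 + x^2 + 22*x - 40) dx = -3773/12, giving area 3773/12.
On [2, 4] the curve lies above the axis; ∫[2,4] (-x^3 + x^2 + 22*x - 40) dx = 32/3, giving area 32/3.
Total area = 3773/12 + 32/3 = 3901/12.

3901/12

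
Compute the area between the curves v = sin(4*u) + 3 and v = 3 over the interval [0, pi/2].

The difference (sin(4*u) + 3) - (3) = sin(4*u) changes sign at u = pi/4 inside [0, pi/2], so split the integral there.
∫[0,pi/4] (sin(4*u)) du = 1/2.
∫[pi/4,pi/2] (sin(4*u)) du = -1/2; the area of that piece is 1/2.
Total area = 1/2 + 1/2 = 1.

1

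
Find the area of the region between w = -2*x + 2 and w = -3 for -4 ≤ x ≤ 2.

42

On [-4, 2], (-2*x + 2) - (-3) = -2*x + 5 is ≥ 0 throughout, so the area is a single integral of |-2*x + 5|.
∫[-4,2] (-2*x + 5) dx = 42.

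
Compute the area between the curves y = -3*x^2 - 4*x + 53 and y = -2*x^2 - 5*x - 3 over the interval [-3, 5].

1216/3

On [-3, 5], (-3*x^2 - 4*x + 53) - (-2*x^2 - 5*x - 3) = -x^2 + x + 56 is ≥ 0 throughout, so the area is a single integral of |-x^2 + x + 56|.
∫[-3,5] (-x^2 + x + 56) dx = 1216/3.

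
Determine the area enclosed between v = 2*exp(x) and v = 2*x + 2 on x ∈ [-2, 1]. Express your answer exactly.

-3 - 2*exp(-2) + 2*exp(1)

On [-2, 1], (2*exp(x)) - (2*x + 2) = -2*x + 2*exp(x) - 2 is ≥ 0 throughout, so the area is a single integral of |-2*x + 2*exp(x) - 2|.
∫[-2,1] (-2*x + 2*exp(x) - 2) dx = -3 - 2*exp(-2) + 2*exp(1).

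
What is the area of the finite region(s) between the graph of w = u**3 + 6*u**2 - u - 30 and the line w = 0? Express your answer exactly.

The curve meets the u-axis where u**3 + 6*u**2 - u - 30 = 0, i.e. (u - 2)*(u + 3)*(u + 5) = 0, at u = -5, -3, 2.
On [-5, -3] the curve lies above the axis; ∫[-5,-3] (u**3 + 6*u**2 - u - 30) du = 8, giving area 8.
On [-3, 2] the curve lies below the axis; ∫[-3,2] (u**3 + 6*u**2 - u - 30) du = -375/4, giving area 375/4.
Total area = 8 + 375/4 = 407/4.

407/4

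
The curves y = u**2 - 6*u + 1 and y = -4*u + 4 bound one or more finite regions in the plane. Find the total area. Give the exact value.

Set the curves equal: u**2 - 6*u + 1 = -4*u + 4, so u**2 - 2*u - 3 = 0, which factors as (u - 3)*(u + 1) = 0. The curves meet at u = -1, 3.
On [-1, 3], y = -4*u + 4 is on top; that piece has area ∫[-1,3] (-(u**2 - 2*u - 3)) du = 32/3.

32/3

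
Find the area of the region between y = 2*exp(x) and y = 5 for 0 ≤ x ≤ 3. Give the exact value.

The difference (2*exp(x)) - (5) = 2*exp(x) - 5 changes sign at x = log(5/2) inside [0, 3], so split the integral there.
∫[0,log(5/2)] (2*exp(x) - 5) dx = log(32/3125) + 3; the area of that piece is -3 + log(3125/32).
∫[log(5/2),3] (2*exp(x) - 5) dx = -20 - 5*log(2) + 5*log(5) + 2*exp(3).
Total area = (-3 + log(3125/32)) + (-20 - 5*log(2) + 5*log(5) + 2*exp(3)) = -23 - 10*log(2) + 10*log(5) + 2*exp(3).

-23 - 10*log(2) + 10*log(5) + 2*exp(3)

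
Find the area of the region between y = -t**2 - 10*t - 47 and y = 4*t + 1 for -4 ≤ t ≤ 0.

On [-4, 0], (-t**2 - 10*t - 47) - (4*t + 1) = -t**2 - 14*t - 48 is ≤ 0 throughout, so the area is a single integral of |-t**2 - 14*t - 48|.
∫[-4,0] (-t**2 - 14*t - 48) dt = -304/3; the area of that piece is 304/3.

304/3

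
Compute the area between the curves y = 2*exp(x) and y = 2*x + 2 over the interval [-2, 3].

-15 - 2*exp(-2) + 2*exp(3)

On [-2, 3], (2*exp(x)) - (2*x + 2) = -2*x + 2*exp(x) - 2 is ≥ 0 throughout, so the area is a single integral of |-2*x + 2*exp(x) - 2|.
∫[-2,3] (-2*x + 2*exp(x) - 2) dx = -15 - 2*exp(-2) + 2*exp(3).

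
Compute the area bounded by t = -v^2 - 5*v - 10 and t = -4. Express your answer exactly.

1/6

Both boundary curves give t as a function of v, so integrate with respect to v. Setting them equal: -v^2 - 5*v - 6 = 0, i.e. -(v + 2)*(v + 3) = 0, so they meet at v = -3, -2.
For v in [-3, -2], t = -v^2 - 5*v - 10 is on the right; area = ∫[-3,-2] (-v^2 - 5*v - 6) dv = 1/6.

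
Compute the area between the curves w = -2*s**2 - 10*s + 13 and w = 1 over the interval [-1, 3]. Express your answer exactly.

The difference (-2*s**2 - 10*s + 13) - (1) = -2*s**2 - 10*s + 12 changes sign at s = 1 inside [-1, 3], so split the integral there.
∫[-1,1] (-2*s**2 - 10*s + 12) ds = 68/3.
∫[1,3] (-2*s**2 - 10*s + 12) ds = -100/3; the area of that piece is 100/3.
Total area = 68/3 + 100/3 = 56.

56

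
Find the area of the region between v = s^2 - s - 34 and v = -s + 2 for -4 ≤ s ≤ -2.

160/3

On [-4, -2], (s^2 - s - 34) - (-s + 2) = s^2 - 36 is ≤ 0 throughout, so the area is a single integral of |s^2 - 36|.
∫[-4,-2] (s^2 - 36) ds = -160/3; the area of that piece is 160/3.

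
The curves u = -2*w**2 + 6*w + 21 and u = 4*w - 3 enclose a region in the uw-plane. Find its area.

343/3

Both boundary curves give u as a function of w, so integrate with respect to w. Setting them equal: -2*w**2 + 2*w + 24 = 0, i.e. -2*(w - 4)*(w + 3) = 0, so they meet at w = -3, 4.
For w in [-3, 4], u = -2*w**2 + 6*w + 21 is on the right; area = ∫[-3,4] (-2*w**2 + 2*w + 24) dw = 343/3.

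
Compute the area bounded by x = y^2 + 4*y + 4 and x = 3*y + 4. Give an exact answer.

1/6

Both boundary curves give x as a function of y, so integrate with respect to y. Setting them equal: y^2 + y = 0, i.e. y*(y + 1) = 0, so they meet at y = -1, 0.
For y in [-1, 0], x = y^2 + 4*y + 4 is on the left; area = ∫[-1,0] (-(y^2 + y)) dy = 1/6.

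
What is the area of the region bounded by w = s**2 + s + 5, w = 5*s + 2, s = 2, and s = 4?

The difference (s**2 + s + 5) - (5*s + 2) = s**2 - 4*s + 3 changes sign at s = 3 inside [2, 4], so split the integral there.
∫[2,3] (s**2 - 4*s + 3) ds = -2/3; the area of that piece is 2/3.
∫[3,4] (s**2 - 4*s + 3) ds = 4/3.
Total area = 2/3 + 4/3 = 2.

2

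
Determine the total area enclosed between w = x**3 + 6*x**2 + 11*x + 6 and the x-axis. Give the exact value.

The curve meets the x-axis where x**3 + 6*x**2 + 11*x + 6 = 0, i.e. (x + 1)*(x + 2)*(x + 3) = 0, at x = -3, -2, -1.
On [-3, -2] the curve lies above the axis; ∫[-3,-2] (x**3 + 6*x**2 + 11*x + 6) dx = 1/4, giving area 1/4.
On [-2, -1] the curve lies below the axis; ∫[-2,-1] (x**3 + 6*x**2 + 11*x + 6) dx = -1/4, giving area 1/4.
Total area = 1/4 + 1/4 = 1/2.

1/2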